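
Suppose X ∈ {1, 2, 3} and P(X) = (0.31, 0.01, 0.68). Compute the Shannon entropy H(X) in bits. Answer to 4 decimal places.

0.9686 bits

H(X) = −Σ p·log₂ p.
  −(0.31)·log₂(0.31) = 0.52379
  −(0.01)·log₂(0.01) = 0.06644
  −(0.68)·log₂(0.68) = 0.37835
Sum: 0.52379 + 0.06644 + 0.37835 = 0.9686 bits.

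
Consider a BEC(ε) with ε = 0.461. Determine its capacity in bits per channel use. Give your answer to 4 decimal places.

0.5390 bits

Binary erasure channel: capacity C = 1 − ε.
C = 1 − 0.461 = 0.5390 bits per channel use.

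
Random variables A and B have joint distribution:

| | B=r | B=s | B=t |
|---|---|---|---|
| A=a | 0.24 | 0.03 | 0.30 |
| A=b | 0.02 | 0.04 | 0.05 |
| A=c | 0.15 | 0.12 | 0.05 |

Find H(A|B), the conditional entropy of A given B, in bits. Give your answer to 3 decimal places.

Chain rule: H(A|B) = H(A,B) − H(B).
Marginals: p(A) = (0.5700, 0.1100, 0.3200), p(B) = (0.4100, 0.1900, 0.4000).
H(A,B) = 2.6754 bits; H(B) = 1.5114 bits.
H(A|B) = 2.6754 − 1.5114 = 1.164 bits.

1.164 bits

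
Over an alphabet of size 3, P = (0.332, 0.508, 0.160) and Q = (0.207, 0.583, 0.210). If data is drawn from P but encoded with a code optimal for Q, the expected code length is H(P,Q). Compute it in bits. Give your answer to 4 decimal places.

H(P,Q) = −Σ p·log₂ q.
  −0.332·log₂(0.207) = 0.75440
  −0.508·log₂(0.583) = 0.39544
  −0.160·log₂(0.210) = 0.36025
H(P,Q) = 1.5101 bits.

1.5101 bits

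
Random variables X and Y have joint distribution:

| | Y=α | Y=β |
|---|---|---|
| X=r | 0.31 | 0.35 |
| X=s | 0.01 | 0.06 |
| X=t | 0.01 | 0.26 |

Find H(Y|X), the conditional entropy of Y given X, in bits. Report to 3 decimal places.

Marginals: p(X) = (0.6600, 0.0700, 0.2700), p(Y) = (0.3300, 0.6700).
H(Y|X) = Σ p(X) · H(Y|X=·).
  X=r: p=0.6600, H(Y|X=r) = 0.9973
  X=s: p=0.0700, H(Y|X=s) = 0.5917
  X=t: p=0.2700, H(Y|X=t) = 0.2285
Weighted sum = 0.761 bits.

0.761 bits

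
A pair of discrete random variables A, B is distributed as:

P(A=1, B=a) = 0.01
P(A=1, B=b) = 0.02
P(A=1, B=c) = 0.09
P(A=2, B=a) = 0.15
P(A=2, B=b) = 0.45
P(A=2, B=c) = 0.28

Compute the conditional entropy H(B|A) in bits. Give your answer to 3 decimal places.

1.406 bits

Chain rule: H(B|A) = H(A,B) − H(A).
Marginals: p(A) = (0.1200, 0.8800), p(B) = (0.1600, 0.4700, 0.3700).
H(A,B) = 1.9351 bits; H(A) = 0.5294 bits.
H(B|A) = 1.9351 − 0.5294 = 1.406 bits.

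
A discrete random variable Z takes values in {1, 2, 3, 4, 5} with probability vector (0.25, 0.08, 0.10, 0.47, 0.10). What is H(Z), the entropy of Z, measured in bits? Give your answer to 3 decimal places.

H(Z) = −Σ p·log₂ p.
  −(0.25)·log₂(0.25) = 0.5000
  −(0.08)·log₂(0.08) = 0.2915
  −(0.10)·log₂(0.10) = 0.3322
  −(0.47)·log₂(0.47) = 0.5120
  −(0.10)·log₂(0.10) = 0.3322
Sum: 0.5000 + 0.2915 + 0.3322 + 0.5120 + 0.3322 = 1.968 bits.

1.968 bits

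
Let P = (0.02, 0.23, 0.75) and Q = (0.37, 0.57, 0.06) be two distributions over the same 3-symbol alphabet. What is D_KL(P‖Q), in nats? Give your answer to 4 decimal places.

D(P‖Q) = Σ p·ln(p/q).
  0.02·ln(0.02/0.37) = -0.05836
  0.23·ln(0.23/0.57) = -0.20874
  0.75·ln(0.75/0.06) = 1.89430
D(P‖Q) = 1.6272 nats.

1.6272 nats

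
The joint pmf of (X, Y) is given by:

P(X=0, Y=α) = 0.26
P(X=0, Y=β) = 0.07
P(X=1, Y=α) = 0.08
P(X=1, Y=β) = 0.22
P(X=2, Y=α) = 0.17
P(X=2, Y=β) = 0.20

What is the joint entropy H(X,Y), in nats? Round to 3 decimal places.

H(X,Y) = −Σ p(x,y)·ln p(x,y) over all 6 cells.
  cell (0,α): −0.26·ln0.26 = 0.3502
  cell (0,β): −0.07·ln0.07 = 0.1861
  cell (1,α): −0.08·ln0.08 = 0.2021
  cell (1,β): −0.22·ln0.22 = 0.3331
  cell (2,α): −0.17·ln0.17 = 0.3012
  cell (2,β): −0.20·ln0.20 = 0.3219
Sum = 1.695 nats.

1.695 nats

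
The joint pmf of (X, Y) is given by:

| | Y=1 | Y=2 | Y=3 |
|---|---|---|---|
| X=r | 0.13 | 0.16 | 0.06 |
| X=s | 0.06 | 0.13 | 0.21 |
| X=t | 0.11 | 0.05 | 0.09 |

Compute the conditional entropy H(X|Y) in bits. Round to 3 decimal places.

Chain rule: H(X|Y) = H(X,Y) − H(Y).
Marginals: p(X) = (0.3500, 0.4000, 0.2500), p(Y) = (0.3000, 0.3400, 0.3600).
H(X,Y) = 3.0272 bits; H(Y) = 1.5809 bits.
H(X|Y) = 3.0272 − 1.5809 = 1.446 bits.

1.446 bits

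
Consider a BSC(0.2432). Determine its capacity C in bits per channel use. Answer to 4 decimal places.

0.1997 bits

Binary symmetric channel: C = 1 − h₂(ε) where h₂ is the binary entropy function.
h₂(0.2432) = −0.2432·log₂0.2432 − 0.7568·log₂0.7568 = 0.8003.
C = 1 − 0.8003 = 0.1997 bits per channel use.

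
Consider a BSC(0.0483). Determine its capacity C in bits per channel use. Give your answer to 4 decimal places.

Binary symmetric channel: C = 1 − h₂(ε) where h₂ is the binary entropy function.
h₂(0.0483) = −0.0483·log₂0.0483 − 0.9517·log₂0.9517 = 0.2791.
C = 1 − 0.2791 = 0.7209 bits per channel use.

0.7209 bits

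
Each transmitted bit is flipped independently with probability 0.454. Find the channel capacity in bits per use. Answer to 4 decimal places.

0.0061 bits

Binary symmetric channel: C = 1 − h₂(ε) where h₂ is the binary entropy function.
h₂(0.454) = −0.454·log₂0.454 − 0.546·log₂0.546 = 0.9939.
C = 1 − 0.9939 = 0.0061 bits per channel use.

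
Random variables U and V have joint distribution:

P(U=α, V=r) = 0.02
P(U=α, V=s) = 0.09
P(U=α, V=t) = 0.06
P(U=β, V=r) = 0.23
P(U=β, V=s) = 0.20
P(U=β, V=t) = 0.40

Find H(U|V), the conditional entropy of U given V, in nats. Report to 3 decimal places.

0.427 nats

Marginals: p(U) = (0.1700, 0.8300), p(V) = (0.2500, 0.2900, 0.4600).
H(U|V) = Σ p(V) · H(U|V=·).
  V=r: p=0.2500, H(U|V=r) = 0.2788
  V=s: p=0.2900, H(U|V=s) = 0.6194
  V=t: p=0.4600, H(U|V=t) = 0.3872
Weighted sum = 0.427 nats.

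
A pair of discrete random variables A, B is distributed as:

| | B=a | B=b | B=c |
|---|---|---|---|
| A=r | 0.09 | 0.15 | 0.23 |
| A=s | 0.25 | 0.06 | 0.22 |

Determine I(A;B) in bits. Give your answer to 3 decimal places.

Marginals: p(A) = (0.4700, 0.5300), p(B) = (0.3400, 0.2100, 0.4500).
I(A;B) = Σ p(x,y)·log₂[p(x,y)/(p(x)p(y))].
  (r,a): 0.09·log₂(0.5632) = -0.0745
  (r,b): 0.15·log₂(1.5198) = 0.0906
  (r,c): 0.23·log₂(1.0875) = 0.0278
  (s,a): 0.25·log₂(1.3873) = 0.1181
  (s,b): 0.06·log₂(0.5391) = -0.0535
  (s,c): 0.22·log₂(0.9224) = -0.0256
Sum = 0.083 bits.

0.083 bits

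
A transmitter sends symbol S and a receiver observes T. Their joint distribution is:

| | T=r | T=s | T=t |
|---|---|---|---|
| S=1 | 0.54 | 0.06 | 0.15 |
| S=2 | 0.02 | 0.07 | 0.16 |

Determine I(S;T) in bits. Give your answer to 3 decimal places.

0.248 bits

Marginals: p(S) = (0.7500, 0.2500), p(T) = (0.5600, 0.1300, 0.3100).
I(S;T) = Σ p(x,y)·log₂[p(x,y)/(p(x)p(y))].
  (1,r): 0.54·log₂(1.2857) = 0.1958
  (1,s): 0.06·log₂(0.6154) = -0.0420
  (1,t): 0.15·log₂(0.6452) = -0.0948
  (2,r): 0.02·log₂(0.1429) = -0.0561
  (2,s): 0.07·log₂(2.1538) = 0.0775
  (2,t): 0.16·log₂(2.0645) = 0.1673
Sum = 0.248 bits.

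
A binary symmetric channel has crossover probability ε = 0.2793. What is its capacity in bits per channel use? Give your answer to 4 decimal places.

Binary symmetric channel: C = 1 − h₂(ε) where h₂ is the binary entropy function.
h₂(0.2793) = −0.2793·log₂0.2793 − 0.7207·log₂0.7207 = 0.8545.
C = 1 − 0.8545 = 0.1455 bits per channel use.

0.1455 bits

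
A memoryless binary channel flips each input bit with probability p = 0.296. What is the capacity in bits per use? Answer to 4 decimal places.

Binary symmetric channel: C = 1 − h₂(ε) where h₂ is the binary entropy function.
h₂(0.296) = −0.296·log₂0.296 − 0.704·log₂0.704 = 0.8763.
C = 1 − 0.8763 = 0.1237 bits per channel use.

0.1237 bits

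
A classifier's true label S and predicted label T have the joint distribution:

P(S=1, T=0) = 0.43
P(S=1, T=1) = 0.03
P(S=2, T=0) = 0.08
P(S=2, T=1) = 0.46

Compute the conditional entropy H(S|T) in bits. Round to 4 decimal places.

0.4825 bits

Marginals: p(S) = (0.4600, 0.5400), p(T) = (0.5100, 0.4900).
H(S|T) = Σ p(T) · H(S|T=·).
  T=0: p=0.5100, H(S|T=0) = 0.6268
  T=1: p=0.4900, H(S|T=1) = 0.3323
Weighted sum = 0.4825 bits.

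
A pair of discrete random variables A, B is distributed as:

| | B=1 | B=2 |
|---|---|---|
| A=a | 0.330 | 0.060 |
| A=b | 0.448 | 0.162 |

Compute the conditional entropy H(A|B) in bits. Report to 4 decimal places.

0.9519 bits

Chain rule: H(A|B) = H(A,B) − H(B).
Marginals: p(A) = (0.3900, 0.6100), p(B) = (0.7780, 0.2220).
H(A,B) = 1.7157 bits; H(B) = 0.7638 bits.
H(A|B) = 1.7157 − 0.7638 = 0.9519 bits.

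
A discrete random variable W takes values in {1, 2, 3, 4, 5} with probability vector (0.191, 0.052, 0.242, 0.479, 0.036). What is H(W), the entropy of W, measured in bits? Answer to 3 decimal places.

H(W) = −Σ p·log₂ p.
  −(0.191)·log₂(0.191) = 0.4562
  −(0.052)·log₂(0.052) = 0.2218
  −(0.242)·log₂(0.242) = 0.4954
  −(0.479)·log₂(0.479) = 0.5087
  −(0.036)·log₂(0.036) = 0.1727
Sum: 0.4562 + 0.2218 + 0.4954 + 0.5087 + 0.1727 = 1.855 bits.

1.855 bits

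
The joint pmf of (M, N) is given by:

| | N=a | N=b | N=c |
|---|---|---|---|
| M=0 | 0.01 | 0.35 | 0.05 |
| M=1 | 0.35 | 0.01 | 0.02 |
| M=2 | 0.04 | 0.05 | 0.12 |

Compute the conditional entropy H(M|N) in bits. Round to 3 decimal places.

Chain rule: H(M|N) = H(M,N) − H(N).
Marginals: p(M) = (0.4100, 0.3800, 0.2100), p(N) = (0.4000, 0.4100, 0.1900).
H(M,N) = 2.2910 bits; H(N) = 1.5114 bits.
H(M|N) = 2.2910 − 1.5114 = 0.780 bits.

0.780 bits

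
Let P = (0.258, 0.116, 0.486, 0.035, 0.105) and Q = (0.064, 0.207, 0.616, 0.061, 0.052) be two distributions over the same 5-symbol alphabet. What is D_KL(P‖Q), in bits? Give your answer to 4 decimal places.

D(P‖Q) = Σ p·log₂(p/q).
  0.258·log₂(0.258/0.064) = 0.51890
  0.116·log₂(0.116/0.207) = -0.09692
  0.486·log₂(0.486/0.616) = -0.16620
  0.035·log₂(0.035/0.061) = -0.02805
  0.105·log₂(0.105/0.052) = 0.10645
D(P‖Q) = 0.3342 bits.

0.3342 bits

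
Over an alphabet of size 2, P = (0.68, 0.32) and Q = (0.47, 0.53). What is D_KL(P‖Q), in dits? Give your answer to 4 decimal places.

0.0390 dits

D(P‖Q) = Σ p·log₁₀(p/q).
  0.68·log₁₀(0.68/0.47) = 0.10908
  0.32·log₁₀(0.32/0.53) = -0.07012
D(P‖Q) = 0.0390 dits.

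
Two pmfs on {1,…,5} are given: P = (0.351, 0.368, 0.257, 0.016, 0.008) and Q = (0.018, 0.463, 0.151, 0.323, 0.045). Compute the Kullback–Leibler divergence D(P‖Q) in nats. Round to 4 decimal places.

D(P‖Q) = Σ p·ln(p/q).
  0.351·ln(0.351/0.018) = 1.04262
  0.368·ln(0.368/0.463) = -0.08451
  0.257·ln(0.257/0.151) = 0.13667
  0.016·ln(0.016/0.323) = -0.04808
  0.008·ln(0.008/0.045) = -0.01382
D(P‖Q) = 1.0329 nats.

1.0329 nats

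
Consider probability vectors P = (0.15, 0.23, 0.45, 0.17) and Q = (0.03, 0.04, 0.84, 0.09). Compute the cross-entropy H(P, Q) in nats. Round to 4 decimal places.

H(P,Q) = −Σ p·ln q.
  −0.15·ln(0.03) = 0.52598
  −0.23·ln(0.04) = 0.74034
  −0.45·ln(0.84) = 0.07846
  −0.17·ln(0.09) = 0.40935
H(P,Q) = 1.7541 nats.

1.7541 nats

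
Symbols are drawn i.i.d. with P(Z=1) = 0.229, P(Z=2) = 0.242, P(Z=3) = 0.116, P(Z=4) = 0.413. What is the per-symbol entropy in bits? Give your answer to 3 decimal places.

1.870 bits

H(Z) = −Σ p·log₂ p.
  −(0.229)·log₂(0.229) = 0.4870
  −(0.242)·log₂(0.242) = 0.4954
  −(0.116)·log₂(0.116) = 0.3605
  −(0.413)·log₂(0.413) = 0.5269
Sum: 0.4870 + 0.4954 + 0.3605 + 0.5269 = 1.870 bits.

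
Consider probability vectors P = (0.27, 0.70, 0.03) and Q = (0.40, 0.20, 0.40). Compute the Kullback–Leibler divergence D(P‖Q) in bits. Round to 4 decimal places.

0.9999 bits

D(P‖Q) = Σ p·log₂(p/q).
  0.27·log₂(0.27/0.40) = -0.15310
  0.70·log₂(0.70/0.20) = 1.26515
  0.03·log₂(0.03/0.40) = -0.11211
D(P‖Q) = 0.9999 bits.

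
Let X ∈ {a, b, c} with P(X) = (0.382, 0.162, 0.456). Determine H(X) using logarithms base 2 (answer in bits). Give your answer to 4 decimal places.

1.4724 bits

H(X) = −Σ p·log₂ p.
  −(0.382)·log₂(0.382) = 0.53035
  −(0.162)·log₂(0.162) = 0.42540
  −(0.456)·log₂(0.456) = 0.51660
Sum: 0.53035 + 0.42540 + 0.51660 = 1.4724 bits.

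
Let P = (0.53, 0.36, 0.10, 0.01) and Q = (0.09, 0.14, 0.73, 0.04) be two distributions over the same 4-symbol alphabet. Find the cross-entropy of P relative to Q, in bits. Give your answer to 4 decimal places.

2.9542 bits

H(P,Q) = −Σ p·log₂ q.
  −0.53·log₂(0.09) = 1.84118
  −0.36·log₂(0.14) = 1.02114
  −0.10·log₂(0.73) = 0.04540
  −0.01·log₂(0.04) = 0.04644
H(P,Q) = 2.9542 bits.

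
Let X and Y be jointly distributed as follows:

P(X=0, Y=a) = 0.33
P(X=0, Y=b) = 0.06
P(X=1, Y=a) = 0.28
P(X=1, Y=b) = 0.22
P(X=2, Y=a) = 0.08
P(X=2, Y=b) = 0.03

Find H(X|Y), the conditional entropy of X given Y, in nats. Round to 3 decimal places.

Marginals: p(X) = (0.3900, 0.5000, 0.1100), p(Y) = (0.6900, 0.3100).
H(X|Y) = Σ p(Y) · H(X|Y=·).
  Y=a: p=0.6900, H(X|Y=a) = 0.9686
  Y=b: p=0.3100, H(X|Y=b) = 0.7872
Weighted sum = 0.912 nats.

0.912 nats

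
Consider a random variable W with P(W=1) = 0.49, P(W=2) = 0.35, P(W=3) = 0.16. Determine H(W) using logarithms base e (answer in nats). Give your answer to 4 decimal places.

1.0102 nats

H(W) = −Σ p·ln p.
  −(0.49)·ln(0.49) = 0.34954
  −(0.35)·ln(0.35) = 0.36744
  −(0.16)·ln(0.16) = 0.29321
Sum: 0.34954 + 0.36744 + 0.29321 = 1.0102 nats.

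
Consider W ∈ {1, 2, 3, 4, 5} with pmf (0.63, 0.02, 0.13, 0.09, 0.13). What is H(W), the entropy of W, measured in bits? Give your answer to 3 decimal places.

H(W) = −Σ p·log₂ p.
  −(0.63)·log₂(0.63) = 0.4199
  −(0.02)·log₂(0.02) = 0.1129
  −(0.13)·log₂(0.13) = 0.3826
  −(0.09)·log₂(0.09) = 0.3127
  −(0.13)·log₂(0.13) = 0.3826
Sum: 0.4199 + 0.1129 + 0.3826 + 0.3127 + 0.3826 = 1.611 bits.

1.611 bits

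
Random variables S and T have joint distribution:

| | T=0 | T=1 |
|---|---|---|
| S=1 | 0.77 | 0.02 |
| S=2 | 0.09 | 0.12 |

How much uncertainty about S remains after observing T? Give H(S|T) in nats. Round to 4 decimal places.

Marginals: p(S) = (0.7900, 0.2100), p(T) = (0.8600, 0.1400).
H(S|T) = Σ p(T) · H(S|T=·).
  T=0: p=0.8600, H(S|T=0) = 0.3352
  T=1: p=0.1400, H(S|T=1) = 0.4101
Weighted sum = 0.3457 nats.

0.3457 nats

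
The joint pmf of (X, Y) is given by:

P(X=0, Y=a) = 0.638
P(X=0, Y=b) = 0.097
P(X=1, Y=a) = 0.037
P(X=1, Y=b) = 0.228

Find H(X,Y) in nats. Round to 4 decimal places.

0.9721 nats

H(X,Y) = −Σ p(x,y)·ln p(x,y) over all 4 cells.
  cell (0,a): −0.638·ln0.638 = 0.28673
  cell (0,b): −0.097·ln0.097 = 0.22631
  cell (1,a): −0.037·ln0.037 = 0.12198
  cell (1,b): −0.228·ln0.228 = 0.33708
Sum = 0.9721 nats.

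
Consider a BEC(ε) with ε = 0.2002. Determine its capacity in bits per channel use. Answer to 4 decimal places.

Binary erasure channel: capacity C = 1 − ε.
C = 1 − 0.2002 = 0.7998 bits per channel use.

0.7998 bits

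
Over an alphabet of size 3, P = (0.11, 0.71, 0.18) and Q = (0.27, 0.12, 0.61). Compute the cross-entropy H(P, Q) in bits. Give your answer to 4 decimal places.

2.5080 bits

H(P,Q) = −Σ p·log₂ q.
  −0.11·log₂(0.27) = 0.20779
  −0.71·log₂(0.12) = 2.17181
  −0.18·log₂(0.61) = 0.12836
H(P,Q) = 2.5080 bits.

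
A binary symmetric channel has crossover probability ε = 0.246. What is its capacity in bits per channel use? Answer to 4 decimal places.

Binary symmetric channel: C = 1 − h₂(ε) where h₂ is the binary entropy function.
h₂(0.246) = −0.246·log₂0.246 − 0.754·log₂0.754 = 0.8049.
C = 1 − 0.8049 = 0.1951 bits per channel use.

0.1951 bits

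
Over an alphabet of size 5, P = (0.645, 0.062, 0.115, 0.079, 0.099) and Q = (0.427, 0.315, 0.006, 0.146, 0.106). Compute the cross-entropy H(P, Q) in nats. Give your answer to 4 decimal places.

H(P,Q) = −Σ p·ln q.
  −0.645·ln(0.427) = 0.54888
  −0.062·ln(0.315) = 0.07162
  −0.115·ln(0.006) = 0.58834
  −0.079·ln(0.146) = 0.15201
  −0.099·ln(0.106) = 0.22219
H(P,Q) = 1.5830 nats.

1.5830 nats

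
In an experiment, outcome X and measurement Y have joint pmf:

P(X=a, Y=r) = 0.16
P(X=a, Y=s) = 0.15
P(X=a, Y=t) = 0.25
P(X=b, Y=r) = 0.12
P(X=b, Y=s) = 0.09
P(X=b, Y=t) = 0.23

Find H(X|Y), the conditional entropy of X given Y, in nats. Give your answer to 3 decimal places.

Marginals: p(X) = (0.5600, 0.4400), p(Y) = (0.2800, 0.2400, 0.4800).
H(X|Y) = Σ p(Y) · H(X|Y=·).
  Y=r: p=0.2800, H(X|Y=r) = 0.6829
  Y=s: p=0.2400, H(X|Y=s) = 0.6616
  Y=t: p=0.4800, H(X|Y=t) = 0.6923
Weighted sum = 0.682 nats.

0.682 nats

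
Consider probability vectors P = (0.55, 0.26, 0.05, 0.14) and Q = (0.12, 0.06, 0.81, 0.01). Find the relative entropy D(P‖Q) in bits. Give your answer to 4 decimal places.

D(P‖Q) = Σ p·log₂(p/q).
  0.55·log₂(0.55/0.12) = 1.20802
  0.26·log₂(0.26/0.06) = 0.55002
  0.05·log₂(0.05/0.81) = -0.20090
  0.14·log₂(0.14/0.01) = 0.53303
D(P‖Q) = 2.0902 bits.

2.0902 bits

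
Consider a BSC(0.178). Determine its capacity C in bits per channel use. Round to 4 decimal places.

Binary symmetric channel: C = 1 − h₂(ε) where h₂ is the binary entropy function.
h₂(0.178) = −0.178·log₂0.178 − 0.822·log₂0.822 = 0.6757.
C = 1 − 0.6757 = 0.3243 bits per channel use.

0.3243 bits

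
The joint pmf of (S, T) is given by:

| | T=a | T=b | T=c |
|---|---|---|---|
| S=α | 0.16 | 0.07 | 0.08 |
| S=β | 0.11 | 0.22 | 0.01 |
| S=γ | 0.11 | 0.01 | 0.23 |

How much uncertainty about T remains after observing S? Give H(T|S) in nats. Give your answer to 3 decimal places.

Marginals: p(S) = (0.3100, 0.3400, 0.3500), p(T) = (0.3800, 0.3000, 0.3200).
H(T|S) = Σ p(S) · H(T|S=·).
  S=α: p=0.3100, H(T|S=α) = 1.0269
  S=β: p=0.3400, H(T|S=β) = 0.7505
  S=γ: p=0.3500, H(T|S=γ) = 0.7413
Weighted sum = 0.833 nats.

0.833 nats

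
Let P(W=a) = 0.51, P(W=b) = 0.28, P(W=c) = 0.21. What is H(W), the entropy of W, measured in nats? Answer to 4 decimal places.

1.0276 nats

H(W) = −Σ p·ln p.
  −(0.51)·ln(0.51) = 0.34341
  −(0.28)·ln(0.28) = 0.35643
  −(0.21)·ln(0.21) = 0.32774
Sum: 0.34341 + 0.35643 + 0.32774 = 1.0276 nats.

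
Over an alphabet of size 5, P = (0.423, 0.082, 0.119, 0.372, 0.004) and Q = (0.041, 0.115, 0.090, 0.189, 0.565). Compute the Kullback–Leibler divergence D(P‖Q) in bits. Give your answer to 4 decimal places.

1.7670 bits

D(P‖Q) = Σ p·log₂(p/q).
  0.423·log₂(0.423/0.041) = 1.42422
  0.082·log₂(0.082/0.115) = -0.04001
  0.119·log₂(0.119/0.090) = 0.04795
  0.372·log₂(0.372/0.189) = 0.36341
  0.004·log₂(0.004/0.565) = -0.02857
D(P‖Q) = 1.7670 bits.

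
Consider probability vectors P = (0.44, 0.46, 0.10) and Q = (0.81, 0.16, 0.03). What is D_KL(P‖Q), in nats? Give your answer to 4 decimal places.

0.3377 nats

D(P‖Q) = Σ p·ln(p/q).
  0.44·ln(0.44/0.81) = -0.26851
  0.46·ln(0.46/0.16) = 0.48578
  0.10·ln(0.10/0.03) = 0.12040
D(P‖Q) = 0.3377 nats.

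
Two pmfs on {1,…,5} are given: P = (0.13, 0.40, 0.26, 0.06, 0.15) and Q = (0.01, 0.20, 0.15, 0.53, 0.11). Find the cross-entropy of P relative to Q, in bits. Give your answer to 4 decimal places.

H(P,Q) = −Σ p·log₂ q.
  −0.13·log₂(0.01) = 0.86370
  −0.40·log₂(0.20) = 0.92877
  −0.26·log₂(0.15) = 0.71161
  −0.06·log₂(0.53) = 0.05496
  −0.15·log₂(0.11) = 0.47766
H(P,Q) = 3.0367 bits.

3.0367 bits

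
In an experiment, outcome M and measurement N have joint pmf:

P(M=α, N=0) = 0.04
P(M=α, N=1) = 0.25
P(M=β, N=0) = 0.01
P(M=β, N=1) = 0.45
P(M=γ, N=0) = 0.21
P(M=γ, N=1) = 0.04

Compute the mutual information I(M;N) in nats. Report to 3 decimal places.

0.299 nats

Marginals: p(M) = (0.2900, 0.4600, 0.2500), p(N) = (0.2600, 0.7400).
I(M;N) = H(M) + H(N) − H(M,N).
H(M) = 1.0628, H(N) = 0.5731, H(M,N) = 1.3372.
I(M;N) = 1.0628 + 0.5731 − 1.3372 = 0.299 nats.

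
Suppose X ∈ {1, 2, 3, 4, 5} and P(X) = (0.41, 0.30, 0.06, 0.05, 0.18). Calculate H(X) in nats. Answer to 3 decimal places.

H(X) = −Σ p·ln p.
  −(0.41)·ln(0.41) = 0.3656
  −(0.30)·ln(0.30) = 0.3612
  −(0.06)·ln(0.06) = 0.1688
  −(0.05)·ln(0.05) = 0.1498
  −(0.18)·ln(0.18) = 0.3087
Sum: 0.3656 + 0.3612 + 0.1688 + 0.1498 + 0.3087 = 1.354 nats.

1.354 nats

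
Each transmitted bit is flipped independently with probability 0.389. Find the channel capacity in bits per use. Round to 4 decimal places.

Binary symmetric channel: C = 1 − h₂(ε) where h₂ is the binary entropy function.
h₂(0.389) = −0.389·log₂0.389 − 0.611·log₂0.611 = 0.9642.
C = 1 − 0.9642 = 0.0358 bits per channel use.

0.0358 bits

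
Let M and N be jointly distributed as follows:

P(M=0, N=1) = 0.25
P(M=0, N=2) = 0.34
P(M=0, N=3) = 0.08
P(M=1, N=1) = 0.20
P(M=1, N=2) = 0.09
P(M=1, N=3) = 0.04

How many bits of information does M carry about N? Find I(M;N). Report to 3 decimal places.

0.040 bits

Marginals: p(M) = (0.6700, 0.3300), p(N) = (0.4500, 0.4300, 0.1200).
I(M;N) = H(M) + H(N) − H(M,N).
H(M) = 0.9149, H(N) = 1.4090, H(M,N) = 2.2835.
I(M;N) = 0.9149 + 1.4090 − 2.2835 = 0.040 bits.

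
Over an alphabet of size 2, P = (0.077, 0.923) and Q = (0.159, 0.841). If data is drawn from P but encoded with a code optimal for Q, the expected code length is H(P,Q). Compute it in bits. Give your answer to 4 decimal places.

H(P,Q) = −Σ p·log₂ q.
  −0.077·log₂(0.159) = 0.20427
  −0.923·log₂(0.841) = 0.23059
H(P,Q) = 0.4349 bits.

0.4349 bits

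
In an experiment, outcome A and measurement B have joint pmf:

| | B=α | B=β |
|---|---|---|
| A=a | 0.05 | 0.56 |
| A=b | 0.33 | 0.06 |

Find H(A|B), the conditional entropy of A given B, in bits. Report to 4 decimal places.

0.4979 bits

Chain rule: H(A|B) = H(A,B) − H(B).
Marginals: p(A) = (0.6100, 0.3900), p(B) = (0.3800, 0.6200).
H(A,B) = 1.4559 bits; H(B) = 0.9580 bits.
H(A|B) = 1.4559 − 0.9580 = 0.4979 bits.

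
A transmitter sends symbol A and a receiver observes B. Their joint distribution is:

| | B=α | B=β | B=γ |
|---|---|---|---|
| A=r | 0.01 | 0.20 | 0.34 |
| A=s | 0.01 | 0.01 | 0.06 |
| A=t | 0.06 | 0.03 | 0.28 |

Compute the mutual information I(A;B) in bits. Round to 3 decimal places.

Marginals: p(A) = (0.5500, 0.0800, 0.3700), p(B) = (0.0800, 0.2400, 0.6800).
I(A;B) = H(A) + H(B) − H(A,B).
H(A) = 1.2966, H(B) = 1.1640, H(A,B) = 2.3459.
I(A;B) = 1.2966 + 1.1640 − 2.3459 = 0.115 bits.

0.115 bits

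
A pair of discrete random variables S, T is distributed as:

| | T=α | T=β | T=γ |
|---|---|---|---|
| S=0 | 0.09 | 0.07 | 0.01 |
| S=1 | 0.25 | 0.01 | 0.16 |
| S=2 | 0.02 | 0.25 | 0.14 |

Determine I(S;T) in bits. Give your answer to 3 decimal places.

0.423 bits

Marginals: p(S) = (0.1700, 0.4200, 0.4100), p(T) = (0.3600, 0.3300, 0.3100).
I(S;T) = H(S) + H(T) − H(S,T).
H(S) = 1.4876, H(T) = 1.5822, H(S,T) = 2.6471.
I(S;T) = 1.4876 + 1.5822 − 2.6471 = 0.423 bits.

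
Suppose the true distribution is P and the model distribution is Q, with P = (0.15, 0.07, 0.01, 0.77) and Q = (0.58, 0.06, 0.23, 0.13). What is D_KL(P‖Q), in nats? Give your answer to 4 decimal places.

1.1463 nats

D(P‖Q) = Σ p·ln(p/q).
  0.15·ln(0.15/0.58) = -0.20286
  0.07·ln(0.07/0.06) = 0.01079
  0.01·ln(0.01/0.23) = -0.03135
  0.77·ln(0.77/0.13) = 1.36972
D(P‖Q) = 1.1463 nats.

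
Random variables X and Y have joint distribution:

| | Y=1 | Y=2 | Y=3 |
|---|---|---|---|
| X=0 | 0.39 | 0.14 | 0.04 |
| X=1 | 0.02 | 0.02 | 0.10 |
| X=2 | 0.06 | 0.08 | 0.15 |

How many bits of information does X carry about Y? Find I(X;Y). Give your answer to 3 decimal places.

Marginals: p(X) = (0.5700, 0.1400, 0.2900), p(Y) = (0.4700, 0.2400, 0.2900).
I(X;Y) = Σ p(x,y)·log₂[p(x,y)/(p(x)p(y))].
  (0,1): 0.39·log₂(1.4558) = 0.2113
  (0,2): 0.14·log₂(1.0234) = 0.0047
  (0,3): 0.04·log₂(0.2420) = -0.0819
  (1,1): 0.02·log₂(0.3040) = -0.0344
  (1,2): 0.02·log₂(0.5952) = -0.0150
  (1,3): 0.10·log₂(2.4631) = 0.1300
  (2,1): 0.06·log₂(0.4402) = -0.0710
  (2,2): 0.08·log₂(1.1494) = 0.0161
  (2,3): 0.15·log₂(1.7836) = 0.1252
Sum = 0.285 bits.

0.285 bits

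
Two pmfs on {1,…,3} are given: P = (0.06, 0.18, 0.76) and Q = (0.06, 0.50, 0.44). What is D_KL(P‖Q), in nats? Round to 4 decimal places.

D(P‖Q) = Σ p·ln(p/q).
  0.06·ln(0.06/0.06) = 0.00000
  0.18·ln(0.18/0.50) = -0.18390
  0.76·ln(0.76/0.44) = 0.41537
D(P‖Q) = 0.2315 nats.

0.2315 nats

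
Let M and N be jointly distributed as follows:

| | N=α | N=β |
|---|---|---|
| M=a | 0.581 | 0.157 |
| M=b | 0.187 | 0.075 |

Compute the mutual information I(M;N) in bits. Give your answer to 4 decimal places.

0.0041 bits

Marginals: p(M) = (0.7380, 0.2620), p(N) = (0.7680, 0.2320).
I(M;N) = H(M) + H(N) − H(M,N).
H(M) = 0.8297, H(N) = 0.7815, H(M,N) = 1.6071.
I(M;N) = 0.8297 + 0.7815 − 1.6071 = 0.0041 bits.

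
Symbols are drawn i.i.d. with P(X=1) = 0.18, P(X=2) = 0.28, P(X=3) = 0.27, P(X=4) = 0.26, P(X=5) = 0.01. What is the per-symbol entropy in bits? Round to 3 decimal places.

2.041 bits

H(X) = −Σ p·log₂ p.
  −(0.18)·log₂(0.18) = 0.4453
  −(0.28)·log₂(0.28) = 0.5142
  −(0.27)·log₂(0.27) = 0.5100
  −(0.26)·log₂(0.26) = 0.5053
  −(0.01)·log₂(0.01) = 0.0664
Sum: 0.4453 + 0.5142 + 0.5100 + 0.5053 + 0.0664 = 2.041 bits.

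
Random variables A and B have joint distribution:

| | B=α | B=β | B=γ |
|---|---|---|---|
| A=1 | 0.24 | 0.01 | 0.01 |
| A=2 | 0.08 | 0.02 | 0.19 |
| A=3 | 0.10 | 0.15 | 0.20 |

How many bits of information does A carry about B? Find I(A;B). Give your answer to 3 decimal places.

Marginals: p(A) = (0.2600, 0.2900, 0.4500), p(B) = (0.4200, 0.1800, 0.4000).
I(A;B) = H(A) + H(B) − H(A,B).
H(A) = 1.5416, H(B) = 1.4997, H(A,B) = 2.6937.
I(A;B) = 1.5416 + 1.4997 − 2.6937 = 0.348 bits.

0.348 bits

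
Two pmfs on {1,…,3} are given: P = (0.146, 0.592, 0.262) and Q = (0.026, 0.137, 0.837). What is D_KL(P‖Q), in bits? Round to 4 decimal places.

1.1744 bits

D(P‖Q) = Σ p·log₂(p/q).
  0.146·log₂(0.146/0.026) = 0.36345
  0.592·log₂(0.592/0.137) = 1.24996
  0.262·log₂(0.262/0.837) = -0.43902
D(P‖Q) = 1.1744 bits.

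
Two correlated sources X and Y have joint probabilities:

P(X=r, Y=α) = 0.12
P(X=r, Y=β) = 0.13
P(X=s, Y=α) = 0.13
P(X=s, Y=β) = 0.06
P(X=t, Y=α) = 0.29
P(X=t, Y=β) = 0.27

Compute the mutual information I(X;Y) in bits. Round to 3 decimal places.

0.015 bits

Marginals: p(X) = (0.2500, 0.1900, 0.5600), p(Y) = (0.5400, 0.4600).
I(X;Y) = Σ p(x,y)·log₂[p(x,y)/(p(x)p(y))].
  (r,α): 0.12·log₂(0.8889) = -0.0204
  (r,β): 0.13·log₂(1.1304) = 0.0230
  (s,α): 0.13·log₂(1.2671) = 0.0444
  (s,β): 0.06·log₂(0.6865) = -0.0326
  (t,α): 0.29·log₂(0.9590) = -0.0175
  (t,β): 0.27·log₂(1.0481) = 0.0183
Sum = 0.015 bits.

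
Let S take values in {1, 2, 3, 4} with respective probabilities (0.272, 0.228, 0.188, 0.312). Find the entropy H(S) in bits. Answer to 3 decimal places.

1.975 bits

H(S) = −Σ p·log₂ p.
  −(0.272)·log₂(0.272) = 0.5109
  −(0.228)·log₂(0.228) = 0.4863
  −(0.188)·log₂(0.188) = 0.4533
  −(0.312)·log₂(0.312) = 0.5243
Sum: 0.5109 + 0.4863 + 0.4533 + 0.5243 = 1.975 bits.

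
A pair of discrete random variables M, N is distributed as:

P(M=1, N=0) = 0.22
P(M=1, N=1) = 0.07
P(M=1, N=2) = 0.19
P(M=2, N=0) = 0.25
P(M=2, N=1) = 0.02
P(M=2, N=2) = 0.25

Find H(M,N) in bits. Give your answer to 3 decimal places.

2.317 bits

H(M,N) = −Σ p(x,y)·log₂ p(x,y) over all 6 cells.
  cell (1,0): −0.22·log₂0.22 = 0.4806
  cell (1,1): −0.07·log₂0.07 = 0.2686
  cell (1,2): −0.19·log₂0.19 = 0.4552
  cell (2,0): −0.25·log₂0.25 = 0.5000
  cell (2,1): −0.02·log₂0.02 = 0.1129
  cell (2,2): −0.25·log₂0.25 = 0.5000
Sum = 2.317 bits.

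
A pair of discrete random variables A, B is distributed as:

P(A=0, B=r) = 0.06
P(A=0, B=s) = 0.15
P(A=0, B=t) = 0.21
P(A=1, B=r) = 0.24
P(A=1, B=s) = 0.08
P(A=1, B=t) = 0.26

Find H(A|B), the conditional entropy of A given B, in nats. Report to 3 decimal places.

0.622 nats

Marginals: p(A) = (0.4200, 0.5800), p(B) = (0.3000, 0.2300, 0.4700).
H(A|B) = Σ p(B) · H(A|B=·).
  B=r: p=0.3000, H(A|B=r) = 0.5004
  B=s: p=0.2300, H(A|B=s) = 0.6461
  B=t: p=0.4700, H(A|B=t) = 0.6875
Weighted sum = 0.622 nats.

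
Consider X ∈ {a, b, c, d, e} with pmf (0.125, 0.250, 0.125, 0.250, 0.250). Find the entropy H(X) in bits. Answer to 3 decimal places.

2.250 bits

H(X) = −Σ p·log₂ p.
  −(0.125)·log₂(0.125) = 0.3750
  −(0.250)·log₂(0.250) = 0.5000
  −(0.125)·log₂(0.125) = 0.3750
  −(0.250)·log₂(0.250) = 0.5000
  −(0.250)·log₂(0.250) = 0.5000
Sum: 0.3750 + 0.5000 + 0.3750 + 0.5000 + 0.5000 = 2.250 bits.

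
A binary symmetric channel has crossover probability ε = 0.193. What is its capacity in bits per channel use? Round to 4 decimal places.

Binary symmetric channel: C = 1 − h₂(ε) where h₂ is the binary entropy function.
h₂(0.193) = −0.193·log₂0.193 − 0.807·log₂0.807 = 0.7077.
C = 1 − 0.7077 = 0.2923 bits per channel use.

0.2923 bits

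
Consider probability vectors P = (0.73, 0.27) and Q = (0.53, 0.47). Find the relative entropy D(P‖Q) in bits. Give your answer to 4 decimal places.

0.1213 bits

D(P‖Q) = Σ p·log₂(p/q).
  0.73·log₂(0.73/0.53) = 0.33719
  0.27·log₂(0.27/0.47) = -0.21592
D(P‖Q) = 0.1213 bits.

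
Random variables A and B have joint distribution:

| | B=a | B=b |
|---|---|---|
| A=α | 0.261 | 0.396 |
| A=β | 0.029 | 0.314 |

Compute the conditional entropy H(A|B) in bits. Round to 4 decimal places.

0.8392 bits

Marginals: p(A) = (0.6570, 0.3430), p(B) = (0.2900, 0.7100).
H(A|B) = Σ p(B) · H(A|B=·).
  B=a: p=0.2900, H(A|B=a) = 0.4690
  B=b: p=0.7100, H(A|B=b) = 0.9904
Weighted sum = 0.8392 bits.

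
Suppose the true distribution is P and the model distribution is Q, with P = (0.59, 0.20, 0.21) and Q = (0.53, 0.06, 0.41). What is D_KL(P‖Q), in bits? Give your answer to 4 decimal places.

0.2360 bits

D(P‖Q) = Σ p·log₂(p/q).
  0.59·log₂(0.59/0.53) = 0.09129
  0.20·log₂(0.20/0.06) = 0.34739
  0.21·log₂(0.21/0.41) = -0.20270
D(P‖Q) = 0.2360 bits.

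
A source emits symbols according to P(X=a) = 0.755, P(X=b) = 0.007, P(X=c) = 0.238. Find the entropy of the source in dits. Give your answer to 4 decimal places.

0.2556 dits

H(X) = −Σ p·log₁₀ p.
  −(0.755)·log₁₀(0.755) = 0.09215
  −(0.007)·log₁₀(0.007) = 0.01508
  −(0.238)·log₁₀(0.238) = 0.14837
Sum: 0.09215 + 0.01508 + 0.14837 = 0.2556 dits.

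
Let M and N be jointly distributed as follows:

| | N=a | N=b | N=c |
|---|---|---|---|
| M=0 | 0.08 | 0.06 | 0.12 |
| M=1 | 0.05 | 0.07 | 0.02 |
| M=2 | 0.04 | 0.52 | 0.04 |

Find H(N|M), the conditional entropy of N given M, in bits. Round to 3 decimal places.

1.017 bits

Chain rule: H(N|M) = H(M,N) − H(M).
Marginals: p(M) = (0.2600, 0.1400, 0.6000), p(N) = (0.1700, 0.6500, 0.1800).
H(M,N) = 2.3617 bits; H(M) = 1.3446 bits.
H(N|M) = 2.3617 − 1.3446 = 1.017 bits.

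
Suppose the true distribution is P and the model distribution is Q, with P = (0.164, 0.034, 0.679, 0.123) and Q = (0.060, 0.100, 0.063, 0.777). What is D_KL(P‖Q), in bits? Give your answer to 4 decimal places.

D(P‖Q) = Σ p·log₂(p/q).
  0.164·log₂(0.164/0.060) = 0.23791
  0.034·log₂(0.034/0.100) = -0.05292
  0.679·log₂(0.679/0.063) = 2.32896
  0.123·log₂(0.123/0.777) = -0.32709
D(P‖Q) = 2.1869 bits.

2.1869 bits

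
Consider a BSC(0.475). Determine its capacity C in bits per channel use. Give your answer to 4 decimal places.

Binary symmetric channel: C = 1 − h₂(ε) where h₂ is the binary entropy function.
h₂(0.475) = −0.475·log₂0.475 − 0.525·log₂0.525 = 0.9982.
C = 1 − 0.9982 = 0.0018 bits per channel use.

0.0018 bits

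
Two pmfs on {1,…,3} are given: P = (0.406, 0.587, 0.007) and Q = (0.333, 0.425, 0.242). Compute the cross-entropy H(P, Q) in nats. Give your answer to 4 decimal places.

H(P,Q) = −Σ p·ln q.
  −0.406·ln(0.333) = 0.44644
  −0.587·ln(0.425) = 0.50228
  −0.007·ln(0.242) = 0.00993
H(P,Q) = 0.9587 nats.

0.9587 nats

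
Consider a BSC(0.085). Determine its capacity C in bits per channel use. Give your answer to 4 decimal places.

0.5804 bits

Binary symmetric channel: C = 1 − h₂(ε) where h₂ is the binary entropy function.
h₂(0.085) = −0.085·log₂0.085 − 0.915·log₂0.915 = 0.4196.
C = 1 − 0.4196 = 0.5804 bits per channel use.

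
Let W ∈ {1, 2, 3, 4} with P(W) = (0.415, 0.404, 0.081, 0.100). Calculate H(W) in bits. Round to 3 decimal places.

H(W) = −Σ p·log₂ p.
  −(0.415)·log₂(0.415) = 0.5266
  −(0.404)·log₂(0.404) = 0.5283
  −(0.081)·log₂(0.081) = 0.2937
  −(0.100)·log₂(0.100) = 0.3322
Sum: 0.5266 + 0.5283 + 0.2937 + 0.3322 = 1.681 bits.

1.681 bits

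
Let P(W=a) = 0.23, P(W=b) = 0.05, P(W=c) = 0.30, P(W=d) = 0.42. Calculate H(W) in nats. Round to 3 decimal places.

H(W) = −Σ p·ln p.
  −(0.23)·ln(0.23) = 0.3380
  −(0.05)·ln(0.05) = 0.1498
  −(0.30)·ln(0.30) = 0.3612
  −(0.42)·ln(0.42) = 0.3644
Sum: 0.3380 + 0.1498 + 0.3612 + 0.3644 = 1.213 nats.

1.213 nats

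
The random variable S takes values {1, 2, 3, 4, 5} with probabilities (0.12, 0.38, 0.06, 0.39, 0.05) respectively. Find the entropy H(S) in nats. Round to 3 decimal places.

H(S) = −Σ p·ln p.
  −(0.12)·ln(0.12) = 0.2544
  −(0.38)·ln(0.38) = 0.3677
  −(0.06)·ln(0.06) = 0.1688
  −(0.39)·ln(0.39) = 0.3672
  −(0.05)·ln(0.05) = 0.1498
Sum: 0.2544 + 0.3677 + 0.1688 + 0.3672 + 0.1498 = 1.308 nats.

1.308 nats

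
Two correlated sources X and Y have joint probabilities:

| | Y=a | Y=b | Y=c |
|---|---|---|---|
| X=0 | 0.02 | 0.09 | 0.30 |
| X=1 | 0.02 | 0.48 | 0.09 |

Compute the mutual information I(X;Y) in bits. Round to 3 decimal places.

0.274 bits

Marginals: p(X) = (0.4100, 0.5900), p(Y) = (0.0400, 0.5700, 0.3900).
I(X;Y) = H(X) + H(Y) − H(X,Y).
H(X) = 0.9765, H(Y) = 1.1778, H(X,Y) = 1.8804.
I(X;Y) = 0.9765 + 1.1778 − 1.8804 = 0.274 bits.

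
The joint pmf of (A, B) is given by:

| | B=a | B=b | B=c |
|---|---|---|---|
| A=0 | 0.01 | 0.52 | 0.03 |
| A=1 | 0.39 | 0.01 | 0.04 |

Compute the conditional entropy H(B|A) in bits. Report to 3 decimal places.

Chain rule: H(B|A) = H(A,B) − H(A).
Marginals: p(A) = (0.5600, 0.4400), p(B) = (0.4000, 0.5300, 0.0700).
H(A,B) = 1.4908 bits; H(A) = 0.9896 bits.
H(B|A) = 1.4908 − 0.9896 = 0.501 bits.

0.501 bits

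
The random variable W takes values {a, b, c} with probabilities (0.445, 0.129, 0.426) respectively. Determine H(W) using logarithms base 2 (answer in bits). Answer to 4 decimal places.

1.4254 bits

H(W) = −Σ p·log₂ p.
  −(0.445)·log₂(0.445) = 0.51981
  −(0.129)·log₂(0.129) = 0.38114
  −(0.426)·log₂(0.426) = 0.52444
Sum: 0.51981 + 0.38114 + 0.52444 = 1.4254 bits.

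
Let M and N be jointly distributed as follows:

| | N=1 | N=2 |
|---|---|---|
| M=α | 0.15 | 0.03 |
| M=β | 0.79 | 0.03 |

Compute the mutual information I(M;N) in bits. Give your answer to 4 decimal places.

0.0248 bits

Marginals: p(M) = (0.1800, 0.8200), p(N) = (0.9400, 0.0600).
I(M;N) = H(M) + H(N) − H(M,N).
H(M) = 0.6801, H(N) = 0.3274, H(M,N) = 0.9827.
I(M;N) = 0.6801 + 0.3274 − 0.9827 = 0.0248 bits.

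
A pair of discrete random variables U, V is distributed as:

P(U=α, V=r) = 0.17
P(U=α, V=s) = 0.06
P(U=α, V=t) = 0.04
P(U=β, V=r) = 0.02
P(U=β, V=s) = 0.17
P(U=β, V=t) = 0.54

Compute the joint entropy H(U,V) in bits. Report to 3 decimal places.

H(U,V) = −Σ p(x,y)·log₂ p(x,y) over all 6 cells.
  cell (α,r): −0.17·log₂0.17 = 0.4346
  cell (α,s): −0.06·log₂0.06 = 0.2435
  cell (α,t): −0.04·log₂0.04 = 0.1858
  cell (β,r): −0.02·log₂0.02 = 0.1129
  cell (β,s): −0.17·log₂0.17 = 0.4346
  cell (β,t): −0.54·log₂0.54 = 0.4800
Sum = 1.891 bits.

1.891 bits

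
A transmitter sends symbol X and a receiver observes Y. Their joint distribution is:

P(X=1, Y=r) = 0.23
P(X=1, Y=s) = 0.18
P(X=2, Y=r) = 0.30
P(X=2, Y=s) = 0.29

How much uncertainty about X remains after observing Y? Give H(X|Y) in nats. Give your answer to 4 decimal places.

0.6755 nats

Marginals: p(X) = (0.4100, 0.5900), p(Y) = (0.5300, 0.4700).
H(X|Y) = Σ p(Y) · H(X|Y=·).
  Y=r: p=0.5300, H(X|Y=r) = 0.6844
  Y=s: p=0.4700, H(X|Y=s) = 0.6655
Weighted sum = 0.6755 nats.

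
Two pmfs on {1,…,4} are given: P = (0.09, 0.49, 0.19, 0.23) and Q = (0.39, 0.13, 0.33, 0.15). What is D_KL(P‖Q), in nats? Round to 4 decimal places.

D(P‖Q) = Σ p·ln(p/q).
  0.09·ln(0.09/0.39) = -0.13197
  0.49·ln(0.49/0.13) = 0.65017
  0.19·ln(0.19/0.33) = -0.10489
  0.23·ln(0.23/0.15) = 0.09831
D(P‖Q) = 0.5116 nats.

0.5116 nats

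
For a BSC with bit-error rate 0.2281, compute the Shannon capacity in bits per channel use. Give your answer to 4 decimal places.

0.2253 bits

Binary symmetric channel: C = 1 − h₂(ε) where h₂ is the binary entropy function.
h₂(0.2281) = −0.2281·log₂0.2281 − 0.7719·log₂0.7719 = 0.7747.
C = 1 − 0.7747 = 0.2253 bits per channel use.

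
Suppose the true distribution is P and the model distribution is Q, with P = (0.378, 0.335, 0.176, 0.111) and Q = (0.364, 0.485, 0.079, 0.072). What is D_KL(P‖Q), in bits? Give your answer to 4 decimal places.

D(P‖Q) = Σ p·log₂(p/q).
  0.378·log₂(0.378/0.364) = 0.02058
  0.335·log₂(0.335/0.485) = -0.17883
  0.176·log₂(0.176/0.079) = 0.20339
  0.111·log₂(0.111/0.072) = 0.06932
D(P‖Q) = 0.1145 bits.

0.1145 bits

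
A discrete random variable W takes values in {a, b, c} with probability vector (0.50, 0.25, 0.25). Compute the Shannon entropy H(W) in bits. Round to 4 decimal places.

H(W) = −Σ p·log₂ p.
  −(0.50)·log₂(0.50) = 0.50000
  −(0.25)·log₂(0.25) = 0.50000
  −(0.25)·log₂(0.25) = 0.50000
Sum: 0.50000 + 0.50000 + 0.50000 = 1.5000 bits.

1.5000 bits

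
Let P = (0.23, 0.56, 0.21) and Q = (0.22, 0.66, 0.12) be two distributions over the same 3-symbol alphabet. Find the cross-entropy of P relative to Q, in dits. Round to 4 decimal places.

0.4457 dits

H(P,Q) = −Σ p·log₁₀ q.
  −0.23·log₁₀(0.22) = 0.15124
  −0.56·log₁₀(0.66) = 0.10106
  −0.21·log₁₀(0.12) = 0.19337
H(P,Q) = 0.4457 dits.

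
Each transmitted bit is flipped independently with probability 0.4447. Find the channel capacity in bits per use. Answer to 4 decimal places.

0.0088 bits

Binary symmetric channel: C = 1 − h₂(ε) where h₂ is the binary entropy function.
h₂(0.4447) = −0.4447·log₂0.4447 − 0.5553·log₂0.5553 = 0.9912.
C = 1 − 0.9912 = 0.0088 bits per channel use.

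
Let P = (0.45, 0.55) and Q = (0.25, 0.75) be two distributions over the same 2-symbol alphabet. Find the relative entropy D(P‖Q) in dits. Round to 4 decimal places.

D(P‖Q) = Σ p·log₁₀(p/q).
  0.45·log₁₀(0.45/0.25) = 0.11487
  0.55·log₁₀(0.55/0.75) = -0.07408
D(P‖Q) = 0.0408 dits.

0.0408 dits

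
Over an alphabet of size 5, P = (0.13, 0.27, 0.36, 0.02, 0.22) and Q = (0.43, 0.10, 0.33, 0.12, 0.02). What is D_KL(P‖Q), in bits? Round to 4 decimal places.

D(P‖Q) = Σ p·log₂(p/q).
  0.13·log₂(0.13/0.43) = -0.22436
  0.27·log₂(0.27/0.10) = 0.38690
  0.36·log₂(0.36/0.33) = 0.04519
  0.02·log₂(0.02/0.12) = -0.05170
  0.22·log₂(0.22/0.02) = 0.76107
D(P‖Q) = 0.9171 bits.

0.9171 bits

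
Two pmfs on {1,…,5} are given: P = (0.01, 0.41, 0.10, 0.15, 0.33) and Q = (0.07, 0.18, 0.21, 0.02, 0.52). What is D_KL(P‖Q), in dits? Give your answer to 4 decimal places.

D(P‖Q) = Σ p·log₁₀(p/q).
  0.01·log₁₀(0.01/0.07) = -0.00845
  0.41·log₁₀(0.41/0.18) = 0.14658
  0.10·log₁₀(0.10/0.21) = -0.03222
  0.15·log₁₀(0.15/0.02) = 0.13126
  0.33·log₁₀(0.33/0.52) = -0.06517
D(P‖Q) = 0.1720 dits.

0.1720 dits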